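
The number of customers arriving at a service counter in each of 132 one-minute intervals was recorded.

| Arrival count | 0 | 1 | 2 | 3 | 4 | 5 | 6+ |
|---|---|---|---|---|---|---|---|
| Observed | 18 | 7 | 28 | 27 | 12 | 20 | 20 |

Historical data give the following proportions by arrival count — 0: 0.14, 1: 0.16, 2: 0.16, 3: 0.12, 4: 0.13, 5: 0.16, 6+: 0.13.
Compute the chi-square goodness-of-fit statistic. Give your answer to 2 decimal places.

21.64

Expected counts E_i = n·p_i: 132×0.14 = 18.48, 132×0.16 = 21.12, 132×0.16 = 21.12, 132×0.12 = 15.84, 132×0.13 = 17.16, 132×0.16 = 21.12, 132×0.13 = 17.16.
0: (18 − 18.48)²/18.48 = 0.2304/18.48 = 0.012
1: (7 − 21.12)²/21.12 = 199.3744/21.12 = 9.440
2: (28 − 21.12)²/21.12 = 47.3344/21.12 = 2.241
3: (27 − 15.84)²/15.84 = 124.5456/15.84 = 7.863
4: (12 − 17.16)²/17.16 = 26.6256/17.16 = 1.552
5: (20 − 21.12)²/21.12 = 1.2544/21.12 = 0.059
6+: (20 − 17.16)²/17.16 = 8.0656/17.16 = 0.470
Sum = 21.64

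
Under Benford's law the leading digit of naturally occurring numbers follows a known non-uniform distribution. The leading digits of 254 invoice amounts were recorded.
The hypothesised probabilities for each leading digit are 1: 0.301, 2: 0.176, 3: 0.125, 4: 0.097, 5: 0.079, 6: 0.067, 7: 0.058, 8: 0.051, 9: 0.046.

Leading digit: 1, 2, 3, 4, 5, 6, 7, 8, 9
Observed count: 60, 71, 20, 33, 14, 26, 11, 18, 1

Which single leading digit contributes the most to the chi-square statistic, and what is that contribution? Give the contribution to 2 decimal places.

2, 15.47

Expected counts E_i = n·p_i: 254×0.301 = 76.454, 254×0.176 = 44.704, 254×0.125 = 31.75, 254×0.097 = 24.638, 254×0.079 = 20.066, 254×0.067 = 17.018, 254×0.058 = 14.732, 254×0.051 = 12.954, 254×0.046 = 11.684.
cat         O        E   (O−E)²/E
1          60   76.454      3.541
2          71   44.704     15.468
3          20    31.75      4.348
4          33   24.638      2.838
5          14   20.066      1.834
6          26   17.018      4.741
7          11   14.732      0.945
8          18   12.954      1.966
9           1   11.684      9.770
The largest term is for 2: 15.47.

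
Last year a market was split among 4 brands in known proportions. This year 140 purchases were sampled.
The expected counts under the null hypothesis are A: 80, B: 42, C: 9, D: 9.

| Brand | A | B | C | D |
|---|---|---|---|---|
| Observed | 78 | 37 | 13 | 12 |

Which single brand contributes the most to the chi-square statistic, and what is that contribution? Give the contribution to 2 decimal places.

C, 1.78

cat         O        E   (O−E)²/E
A          78       80      0.050
B          37       42      0.595
C          13        9      1.778
D          12        9      1.000
The largest term is for C: 1.78.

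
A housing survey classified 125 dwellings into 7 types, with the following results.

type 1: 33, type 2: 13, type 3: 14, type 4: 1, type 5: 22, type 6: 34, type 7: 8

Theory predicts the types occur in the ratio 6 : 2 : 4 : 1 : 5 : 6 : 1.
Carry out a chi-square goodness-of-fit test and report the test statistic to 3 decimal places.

Ratio total = 25. Expected counts: 125×6/25 = 30, 125×2/25 = 10, 125×4/25 = 20, 125×1/25 = 5, 125×5/25 = 25, 125×6/25 = 30, 125×1/25 = 5.
type 1: (33 − 30)²/30 = 9/30 = 0.3000
type 2: (13 − 10)²/10 = 9/10 = 0.9000
type 3: (14 − 20)²/20 = 36/20 = 1.8000
type 4: (1 − 5)²/5 = 16/5 = 3.2000
type 5: (22 − 25)²/25 = 9/25 = 0.3600
type 6: (34 − 30)²/30 = 16/30 = 0.5333
type 7: (8 − 5)²/5 = 9/5 = 1.8000
Sum = 8.893

8.893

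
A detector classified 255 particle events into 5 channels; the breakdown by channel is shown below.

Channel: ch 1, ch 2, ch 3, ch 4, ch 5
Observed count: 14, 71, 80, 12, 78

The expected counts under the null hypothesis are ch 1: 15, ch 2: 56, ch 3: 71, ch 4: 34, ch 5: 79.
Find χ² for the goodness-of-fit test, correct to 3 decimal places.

19.473

ch 1: (14 − 15)²/15 = 1/15 = 0.0667
ch 2: (71 − 56)²/56 = 225/56 = 4.0179
ch 3: (80 − 71)²/71 = 81/71 = 1.1408
ch 4: (12 − 34)²/34 = 484/34 = 14.2353
ch 5: (78 − 79)²/79 = 1/79 = 0.0127
Sum = 19.473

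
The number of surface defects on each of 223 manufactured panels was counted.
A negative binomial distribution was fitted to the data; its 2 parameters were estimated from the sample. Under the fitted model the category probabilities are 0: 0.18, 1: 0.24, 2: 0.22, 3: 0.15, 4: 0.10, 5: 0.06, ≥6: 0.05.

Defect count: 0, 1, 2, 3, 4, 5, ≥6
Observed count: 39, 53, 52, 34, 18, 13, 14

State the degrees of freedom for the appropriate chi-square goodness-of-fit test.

4

There are k = 7 categories and 2 parameters estimated from the data, so df = 7 − 1 − 2 = 4.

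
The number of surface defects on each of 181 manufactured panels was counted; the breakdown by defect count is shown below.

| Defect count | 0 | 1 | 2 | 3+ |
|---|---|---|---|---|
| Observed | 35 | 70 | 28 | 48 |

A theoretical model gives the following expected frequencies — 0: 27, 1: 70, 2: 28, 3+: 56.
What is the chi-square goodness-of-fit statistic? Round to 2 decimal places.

3.51

0: (35 − 27)²/27 = 64/27 = 2.370
1: (70 − 70)²/70 = 0/70 = 0.000
2: (28 − 28)²/28 = 0/28 = 0.000
3+: (48 − 56)²/56 = 64/56 = 1.143
Sum = 3.51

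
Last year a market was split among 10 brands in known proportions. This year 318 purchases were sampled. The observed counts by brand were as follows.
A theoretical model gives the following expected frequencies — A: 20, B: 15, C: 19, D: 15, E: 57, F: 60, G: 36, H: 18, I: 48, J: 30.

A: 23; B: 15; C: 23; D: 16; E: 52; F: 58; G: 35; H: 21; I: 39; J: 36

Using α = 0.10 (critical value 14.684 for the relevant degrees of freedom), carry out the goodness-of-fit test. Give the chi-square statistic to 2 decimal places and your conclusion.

χ² = (23−20)²/20 + (15−15)²/15 + (23−19)²/19 + (16−15)²/15 + (52−57)²/57 + (58−60)²/60 + (35−36)²/36 + (21−18)²/18 + (39−48)²/48 + (36−30)²/30
   = 0.450 + 0.000 + 0.842 + 0.067 + 0.439 + 0.067 + 0.028 + 0.500 + 1.688 + 1.200
Sum = 5.28
df = 9. Since 5.28 < 14.684, we do not reject H₀.

5.28; do not reject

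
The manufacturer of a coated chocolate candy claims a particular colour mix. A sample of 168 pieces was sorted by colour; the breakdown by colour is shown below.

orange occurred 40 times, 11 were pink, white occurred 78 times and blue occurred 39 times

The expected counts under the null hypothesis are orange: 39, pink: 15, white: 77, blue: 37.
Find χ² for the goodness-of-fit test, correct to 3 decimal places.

1.213

χ² = (40−39)²/39 + (11−15)²/15 + (78−77)²/77 + (39−37)²/37
   = 0.0256 + 1.0667 + 0.0130 + 0.1081
Sum = 1.213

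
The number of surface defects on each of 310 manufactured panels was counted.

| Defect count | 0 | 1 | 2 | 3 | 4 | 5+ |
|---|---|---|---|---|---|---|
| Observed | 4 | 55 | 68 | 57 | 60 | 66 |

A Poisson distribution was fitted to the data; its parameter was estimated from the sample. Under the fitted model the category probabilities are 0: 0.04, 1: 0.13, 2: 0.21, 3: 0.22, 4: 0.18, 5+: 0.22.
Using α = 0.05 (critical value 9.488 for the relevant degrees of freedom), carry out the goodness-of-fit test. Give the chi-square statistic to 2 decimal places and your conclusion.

Expected counts E_i = n·p_i: 310×0.04 = 12.4, 310×0.13 = 40.3, 310×0.21 = 65.1, 310×0.22 = 68.2, 310×0.18 = 55.8, 310×0.22 = 68.2.
0: (4 − 12.4)²/12.4 = 70.56/12.4 = 5.690
1: (55 − 40.3)²/40.3 = 216.09/40.3 = 5.362
2: (68 − 65.1)²/65.1 = 8.41/65.1 = 0.129
3: (57 − 68.2)²/68.2 = 125.44/68.2 = 1.839
4: (60 − 55.8)²/55.8 = 17.64/55.8 = 0.316
5+: (66 − 68.2)²/68.2 = 4.84/68.2 = 0.071
Sum = 13.41
df = 4. Since 13.41 > 9.488, we reject H₀.

13.41; reject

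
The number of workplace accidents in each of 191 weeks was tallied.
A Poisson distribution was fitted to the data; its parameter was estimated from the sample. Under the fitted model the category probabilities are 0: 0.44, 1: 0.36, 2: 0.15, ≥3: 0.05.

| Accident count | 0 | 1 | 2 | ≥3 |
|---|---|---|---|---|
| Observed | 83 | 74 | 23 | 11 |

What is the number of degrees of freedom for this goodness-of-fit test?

2

There are k = 4 categories and 1 parameter estimated from the data, so df = 4 − 1 − 1 = 2.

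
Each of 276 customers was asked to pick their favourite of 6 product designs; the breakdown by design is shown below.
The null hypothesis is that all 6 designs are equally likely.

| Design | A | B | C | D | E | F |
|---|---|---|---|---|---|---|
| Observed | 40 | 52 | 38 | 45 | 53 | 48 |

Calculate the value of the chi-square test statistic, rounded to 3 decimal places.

4.130

Under H₀ each category has probability 1/6, so each expected count is 276/6 = 46.
χ² = (40−46)²/46 + (52−46)²/46 + (38−46)²/46 + (45−46)²/46 + (53−46)²/46 + (48−46)²/46
   = 0.7826 + 0.7826 + 1.3913 + 0.0217 + 1.0652 + 0.0870
Sum = 4.130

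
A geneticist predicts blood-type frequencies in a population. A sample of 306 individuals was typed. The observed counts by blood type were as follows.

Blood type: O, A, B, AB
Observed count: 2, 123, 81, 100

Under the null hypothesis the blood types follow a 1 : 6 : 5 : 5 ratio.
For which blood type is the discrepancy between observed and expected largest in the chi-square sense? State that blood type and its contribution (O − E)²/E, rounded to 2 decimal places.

O, 14.22

Ratio total = 17. Expected counts: 306×1/17 = 18, 306×6/17 = 108, 306×5/17 = 90, 306×5/17 = 90.
χ² = (2−18)²/18 + (123−108)²/108 + (81−90)²/90 + (100−90)²/90
   = 14.222 + 2.083 + 0.900 + 1.111
The largest term is for O: 14.22.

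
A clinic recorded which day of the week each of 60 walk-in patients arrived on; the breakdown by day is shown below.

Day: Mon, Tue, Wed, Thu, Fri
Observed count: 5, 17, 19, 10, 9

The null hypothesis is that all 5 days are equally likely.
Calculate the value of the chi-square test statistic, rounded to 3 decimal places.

11.333

Expected count for each of the 5 categories: 60/5 = 12.
Mon: (5 − 12)²/12 = 49/12 = 4.0833
Tue: (17 − 12)²/12 = 25/12 = 2.0833
Wed: (19 − 12)²/12 = 49/12 = 4.0833
Thu: (10 − 12)²/12 = 4/12 = 0.3333
Fri: (9 − 12)²/12 = 9/12 = 0.7500
Sum = 11.333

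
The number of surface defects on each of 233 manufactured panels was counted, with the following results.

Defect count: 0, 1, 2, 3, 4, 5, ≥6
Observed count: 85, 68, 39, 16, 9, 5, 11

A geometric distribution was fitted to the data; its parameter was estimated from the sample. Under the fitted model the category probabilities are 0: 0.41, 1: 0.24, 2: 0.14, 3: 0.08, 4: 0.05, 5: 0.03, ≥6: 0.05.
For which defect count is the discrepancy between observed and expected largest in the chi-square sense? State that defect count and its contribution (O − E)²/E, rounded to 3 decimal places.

1, 2.610

Expected counts E_i = n·p_i: 233×0.41 = 95.53, 233×0.24 = 55.92, 233×0.14 = 32.62, 233×0.08 = 18.64, 233×0.05 = 11.65, 233×0.03 = 6.99, 233×0.05 = 11.65.
0: (85 − 95.53)²/95.53 = 110.8809/95.53 = 1.1607
1: (68 − 55.92)²/55.92 = 145.9264/55.92 = 2.6096
2: (39 − 32.62)²/32.62 = 40.7044/32.62 = 1.2478
3: (16 − 18.64)²/18.64 = 6.9696/18.64 = 0.3739
4: (9 − 11.65)²/11.65 = 7.0225/11.65 = 0.6028
5: (5 − 6.99)²/6.99 = 3.9601/6.99 = 0.5665
≥6: (11 − 11.65)²/11.65 = 0.4225/11.65 = 0.0363
The largest term is for 1: 2.610.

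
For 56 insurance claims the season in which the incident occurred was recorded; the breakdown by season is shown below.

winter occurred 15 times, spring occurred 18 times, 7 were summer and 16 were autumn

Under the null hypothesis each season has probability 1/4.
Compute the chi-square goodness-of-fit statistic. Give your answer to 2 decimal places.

Expected count for each of the 4 categories: 56/4 = 14.
winter: (15 − 14)²/14 = 1/14 = 0.071
spring: (18 − 14)²/14 = 16/14 = 1.143
summer: (7 − 14)²/14 = 49/14 = 3.500
autumn: (16 − 14)²/14 = 4/14 = 0.286
Sum = 5.00

5.00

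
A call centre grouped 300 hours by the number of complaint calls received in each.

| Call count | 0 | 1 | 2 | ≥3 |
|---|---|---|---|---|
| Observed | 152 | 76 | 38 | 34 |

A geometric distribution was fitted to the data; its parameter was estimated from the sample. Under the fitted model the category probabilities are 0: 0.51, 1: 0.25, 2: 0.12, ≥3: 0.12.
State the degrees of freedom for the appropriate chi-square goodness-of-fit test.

2

There are k = 4 categories and 1 parameter estimated from the data, so df = 4 − 1 − 1 = 2.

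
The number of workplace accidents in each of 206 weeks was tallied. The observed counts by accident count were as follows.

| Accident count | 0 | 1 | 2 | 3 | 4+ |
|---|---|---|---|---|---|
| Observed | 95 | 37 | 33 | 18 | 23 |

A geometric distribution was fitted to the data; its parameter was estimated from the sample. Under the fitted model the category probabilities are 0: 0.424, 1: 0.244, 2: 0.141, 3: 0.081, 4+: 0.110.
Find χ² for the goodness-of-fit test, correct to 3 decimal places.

Expected counts E_i = n·p_i: 206×0.424 = 87.344, 206×0.244 = 50.264, 206×0.141 = 29.046, 206×0.081 = 16.686, 206×0.110 = 22.66.
χ² = (95−87.344)²/87.344 + (37−50.264)²/50.264 + (33−29.046)²/29.046 + (18−16.686)²/16.686 + (23−22.66)²/22.66
   = 0.6711 + 3.5002 + 0.5383 + 0.1035 + 0.0051
Sum = 4.818

4.818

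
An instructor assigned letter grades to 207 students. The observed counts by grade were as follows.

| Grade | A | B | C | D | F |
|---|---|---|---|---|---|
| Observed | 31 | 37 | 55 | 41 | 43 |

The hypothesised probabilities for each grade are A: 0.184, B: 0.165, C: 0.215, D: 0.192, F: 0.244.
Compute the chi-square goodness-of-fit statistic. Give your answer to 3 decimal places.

Expected counts E_i = n·p_i: 207×0.184 = 38.088, 207×0.165 = 34.155, 207×0.215 = 44.505, 207×0.192 = 39.744, 207×0.244 = 50.508.
χ² = (31−38.088)²/38.088 + (37−34.155)²/34.155 + (55−44.505)²/44.505 + (41−39.744)²/39.744 + (43−50.508)²/50.508
   = 1.3190 + 0.2370 + 2.4749 + 0.0397 + 1.1161
Sum = 5.187

5.187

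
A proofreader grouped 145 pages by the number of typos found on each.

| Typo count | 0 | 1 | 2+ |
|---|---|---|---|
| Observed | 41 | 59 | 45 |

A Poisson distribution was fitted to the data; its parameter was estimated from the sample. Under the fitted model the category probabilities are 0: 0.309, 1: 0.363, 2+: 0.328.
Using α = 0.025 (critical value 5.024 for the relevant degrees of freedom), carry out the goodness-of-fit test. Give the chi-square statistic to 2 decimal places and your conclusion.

Expected counts E_i = n·p_i: 145×0.309 = 44.805, 145×0.363 = 52.635, 145×0.328 = 47.56.
cat         O        E   (O−E)²/E
0          41   44.805      0.323
1          59   52.635      0.770
2+         45    47.56      0.138
Sum = 1.23
df = 1. Since 1.23 < 5.024, we do not reject H₀.

1.23; do not reject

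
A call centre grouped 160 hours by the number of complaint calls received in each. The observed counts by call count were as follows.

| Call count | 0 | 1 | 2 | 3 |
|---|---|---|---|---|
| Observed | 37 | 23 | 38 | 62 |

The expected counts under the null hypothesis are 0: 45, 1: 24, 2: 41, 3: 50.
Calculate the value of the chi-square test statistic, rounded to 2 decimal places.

0: (37 − 45)²/45 = 64/45 = 1.422
1: (23 − 24)²/24 = 1/24 = 0.042
2: (38 − 41)²/41 = 9/41 = 0.220
3: (62 − 50)²/50 = 144/50 = 2.880
Sum = 4.56

4.56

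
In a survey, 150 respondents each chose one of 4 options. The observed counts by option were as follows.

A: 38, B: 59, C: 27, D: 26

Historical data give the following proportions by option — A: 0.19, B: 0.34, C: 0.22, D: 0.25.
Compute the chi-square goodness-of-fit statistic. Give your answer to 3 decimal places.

Expected counts E_i = n·p_i: 150×0.19 = 28.5, 150×0.34 = 51, 150×0.22 = 33, 150×0.25 = 37.5.
A: (38 − 28.5)²/28.5 = 90.25/28.5 = 3.1667
B: (59 − 51)²/51 = 64/51 = 1.2549
C: (27 − 33)²/33 = 36/33 = 1.0909
D: (26 − 37.5)²/37.5 = 132.25/37.5 = 3.5267
Sum = 9.039

9.039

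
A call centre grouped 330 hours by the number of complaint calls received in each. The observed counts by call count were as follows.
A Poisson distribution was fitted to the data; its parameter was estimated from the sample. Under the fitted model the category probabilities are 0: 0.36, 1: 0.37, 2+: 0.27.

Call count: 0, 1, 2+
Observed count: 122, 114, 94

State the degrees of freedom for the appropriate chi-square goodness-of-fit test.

1

There are k = 3 categories and 1 parameter estimated from the data, so df = 3 − 1 − 1 = 1.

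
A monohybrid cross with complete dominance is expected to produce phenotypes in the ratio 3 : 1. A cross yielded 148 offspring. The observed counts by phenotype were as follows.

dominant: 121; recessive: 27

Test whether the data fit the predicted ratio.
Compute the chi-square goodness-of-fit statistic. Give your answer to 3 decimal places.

Ratio total = 4. Expected counts: 148×3/4 = 111, 148×1/4 = 37.
dominant: (121 − 111)²/111 = 100/111 = 0.9009
recessive: (27 − 37)²/37 = 100/37 = 2.7027
Sum = 3.604

3.604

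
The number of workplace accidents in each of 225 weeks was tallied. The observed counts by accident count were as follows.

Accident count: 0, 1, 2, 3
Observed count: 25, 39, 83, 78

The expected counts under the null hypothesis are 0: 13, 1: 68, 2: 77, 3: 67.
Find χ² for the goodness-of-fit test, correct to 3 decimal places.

25.718

0: (25 − 13)²/13 = 144/13 = 11.0769
1: (39 − 68)²/68 = 841/68 = 12.3676
2: (83 − 77)²/77 = 36/77 = 0.4675
3: (78 − 67)²/67 = 121/67 = 1.8060
Sum = 25.718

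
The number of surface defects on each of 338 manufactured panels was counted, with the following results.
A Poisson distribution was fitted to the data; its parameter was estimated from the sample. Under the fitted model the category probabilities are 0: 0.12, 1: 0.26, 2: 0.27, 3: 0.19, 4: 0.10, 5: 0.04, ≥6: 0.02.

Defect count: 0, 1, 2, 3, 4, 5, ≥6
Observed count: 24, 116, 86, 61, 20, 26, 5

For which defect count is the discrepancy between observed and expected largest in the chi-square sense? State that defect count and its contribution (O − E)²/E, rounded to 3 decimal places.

5, 11.520

Expected counts E_i = n·p_i: 338×0.12 = 40.56, 338×0.26 = 87.88, 338×0.27 = 91.26, 338×0.19 = 64.22, 338×0.10 = 33.8, 338×0.04 = 13.52, 338×0.02 = 6.76.
cat         O        E   (O−E)²/E
0          24    40.56     6.7612
1         116    87.88     8.9979
2          86    91.26     0.3032
3          61    64.22     0.1615
4          20     33.8     5.6343
5          26    13.52    11.5200
≥6          5     6.76     0.4582
The largest term is for 5: 11.520.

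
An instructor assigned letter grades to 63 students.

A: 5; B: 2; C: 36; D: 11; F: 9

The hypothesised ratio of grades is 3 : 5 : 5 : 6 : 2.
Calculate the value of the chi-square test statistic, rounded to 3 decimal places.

46.667

Ratio total = 21. Expected counts: 63×3/21 = 9, 63×5/21 = 15, 63×5/21 = 15, 63×6/21 = 18, 63×2/21 = 6.
A: (5 − 9)²/9 = 16/9 = 1.7778
B: (2 − 15)²/15 = 169/15 = 11.2667
C: (36 − 15)²/15 = 441/15 = 29.4000
D: (11 − 18)²/18 = 49/18 = 2.7222
F: (9 − 6)²/6 = 9/6 = 1.5000
Sum = 46.667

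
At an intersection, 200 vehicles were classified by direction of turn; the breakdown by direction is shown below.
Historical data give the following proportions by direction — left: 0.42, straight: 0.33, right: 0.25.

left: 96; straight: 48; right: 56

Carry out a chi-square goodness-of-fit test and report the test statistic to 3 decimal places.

Expected counts E_i = n·p_i: 200×0.42 = 84, 200×0.33 = 66, 200×0.25 = 50.
χ² = (96−84)²/84 + (48−66)²/66 + (56−50)²/50
   = 1.7143 + 4.9091 + 0.7200
Sum = 7.343

7.343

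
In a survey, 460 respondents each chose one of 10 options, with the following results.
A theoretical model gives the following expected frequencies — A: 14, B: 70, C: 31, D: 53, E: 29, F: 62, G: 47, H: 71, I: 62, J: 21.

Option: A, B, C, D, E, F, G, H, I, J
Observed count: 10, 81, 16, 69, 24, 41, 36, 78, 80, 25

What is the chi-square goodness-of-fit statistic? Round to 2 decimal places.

32.19

χ² = (10−14)²/14 + (81−70)²/70 + (16−31)²/31 + (69−53)²/53 + (24−29)²/29 + (41−62)²/62 + (36−47)²/47 + (78−71)²/71 + (80−62)²/62 + (25−21)²/21
   = 1.143 + 1.729 + 7.258 + 4.830 + 0.862 + 7.113 + 2.574 + 0.690 + 5.226 + 0.762
Sum = 32.19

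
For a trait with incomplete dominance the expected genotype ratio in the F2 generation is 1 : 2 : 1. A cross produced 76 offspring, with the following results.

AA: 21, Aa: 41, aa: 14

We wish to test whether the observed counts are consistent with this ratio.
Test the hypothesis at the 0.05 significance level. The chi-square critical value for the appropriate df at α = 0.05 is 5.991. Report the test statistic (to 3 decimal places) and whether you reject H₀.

Ratio total = 4. Expected counts: 76×1/4 = 19, 76×2/4 = 38, 76×1/4 = 19.
cat         O        E   (O−E)²/E
AA         21       19     0.2105
Aa         41       38     0.2368
aa         14       19     1.3158
Sum = 1.763
df = 2. Since 1.763 < 5.991, we do not reject H₀.

1.763; do not reject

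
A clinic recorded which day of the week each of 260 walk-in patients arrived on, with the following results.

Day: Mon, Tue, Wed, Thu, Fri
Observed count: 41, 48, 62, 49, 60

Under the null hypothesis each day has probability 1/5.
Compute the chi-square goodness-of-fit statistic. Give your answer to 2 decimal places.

5.96

Under H₀ each category has probability 1/5, so each expected count is 260/5 = 52.
cat         O        E   (O−E)²/E
Mon        41       52      2.327
Tue        48       52      0.308
Wed        62       52      1.923
Thu        49       52      0.173
Fri        60       52      1.231
Sum = 5.96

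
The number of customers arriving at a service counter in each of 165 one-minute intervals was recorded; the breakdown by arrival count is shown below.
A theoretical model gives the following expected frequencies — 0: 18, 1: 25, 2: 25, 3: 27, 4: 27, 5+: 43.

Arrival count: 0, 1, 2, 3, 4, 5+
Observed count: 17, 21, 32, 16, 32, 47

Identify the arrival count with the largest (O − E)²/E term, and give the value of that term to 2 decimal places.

χ² = (17−18)²/18 + (21−25)²/25 + (32−25)²/25 + (16−27)²/27 + (32−27)²/27 + (47−43)²/43
   = 0.056 + 0.640 + 1.960 + 4.481 + 0.926 + 0.372
The largest term is for 3: 4.48.

3, 4.48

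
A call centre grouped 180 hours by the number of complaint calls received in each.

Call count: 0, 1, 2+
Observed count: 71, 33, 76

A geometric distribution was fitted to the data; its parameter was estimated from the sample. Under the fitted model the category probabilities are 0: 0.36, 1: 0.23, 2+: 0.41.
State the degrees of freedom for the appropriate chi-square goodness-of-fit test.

1

There are k = 3 categories and 1 parameter estimated from the data, so df = 3 − 1 − 1 = 1.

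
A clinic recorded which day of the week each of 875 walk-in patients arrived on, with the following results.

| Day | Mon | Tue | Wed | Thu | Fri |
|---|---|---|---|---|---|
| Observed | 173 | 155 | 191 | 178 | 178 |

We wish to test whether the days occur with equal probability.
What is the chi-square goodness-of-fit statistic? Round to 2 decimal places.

3.87

Under H₀ each category has probability 1/5, so each expected count is 875/5 = 175.
χ² = (173−175)²/175 + (155−175)²/175 + (191−175)²/175 + (178−175)²/175 + (178−175)²/175
   = 0.023 + 2.286 + 1.463 + 0.051 + 0.051
Sum = 3.87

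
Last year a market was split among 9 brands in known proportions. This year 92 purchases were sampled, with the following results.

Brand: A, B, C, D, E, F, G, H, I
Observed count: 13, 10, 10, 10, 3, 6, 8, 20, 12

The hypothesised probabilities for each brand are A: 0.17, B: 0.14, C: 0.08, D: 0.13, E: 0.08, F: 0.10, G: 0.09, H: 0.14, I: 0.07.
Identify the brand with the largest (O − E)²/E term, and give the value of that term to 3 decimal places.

Expected counts E_i = n·p_i: 92×0.17 = 15.64, 92×0.14 = 12.88, 92×0.08 = 7.36, 92×0.13 = 11.96, 92×0.08 = 7.36, 92×0.10 = 9.2, 92×0.09 = 8.28, 92×0.14 = 12.88, 92×0.07 = 6.44.
cat         O        E   (O−E)²/E
A          13    15.64     0.4456
B          10    12.88     0.6440
C          10     7.36     0.9470
D          10    11.96     0.3212
E           3     7.36     2.5828
F           6      9.2     1.1130
G           8     8.28     0.0095
H          20    12.88     3.9359
I          12     6.44     4.8002
The largest term is for I: 4.800.

I, 4.800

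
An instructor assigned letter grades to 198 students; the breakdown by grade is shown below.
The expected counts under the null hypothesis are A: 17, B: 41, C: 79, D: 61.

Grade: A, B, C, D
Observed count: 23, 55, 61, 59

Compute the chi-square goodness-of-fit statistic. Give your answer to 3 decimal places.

cat         O        E   (O−E)²/E
A          23       17     2.1176
B          55       41     4.7805
C          61       79     4.1013
D          59       61     0.0656
Sum = 11.065

11.065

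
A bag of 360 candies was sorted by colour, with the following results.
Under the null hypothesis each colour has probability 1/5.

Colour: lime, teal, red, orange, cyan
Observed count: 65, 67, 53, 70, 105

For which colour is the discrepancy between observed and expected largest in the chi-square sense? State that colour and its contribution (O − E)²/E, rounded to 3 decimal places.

cyan, 15.125

Under H₀ each category has probability 1/5, so each expected count is 360/5 = 72.
lime: (65 − 72)²/72 = 49/72 = 0.6806
teal: (67 − 72)²/72 = 25/72 = 0.3472
red: (53 − 72)²/72 = 361/72 = 5.0139
orange: (70 − 72)²/72 = 4/72 = 0.0556
cyan: (105 − 72)²/72 = 1089/72 = 15.1250
The largest term is for cyan: 15.125.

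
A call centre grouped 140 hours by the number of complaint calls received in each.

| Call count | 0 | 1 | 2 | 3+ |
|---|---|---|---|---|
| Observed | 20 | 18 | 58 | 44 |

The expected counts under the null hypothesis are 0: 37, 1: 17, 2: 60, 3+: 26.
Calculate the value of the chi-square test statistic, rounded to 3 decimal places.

χ² = (20−37)²/37 + (18−17)²/17 + (58−60)²/60 + (44−26)²/26
   = 7.8108 + 0.0588 + 0.0667 + 12.4615
Sum = 20.398

20.398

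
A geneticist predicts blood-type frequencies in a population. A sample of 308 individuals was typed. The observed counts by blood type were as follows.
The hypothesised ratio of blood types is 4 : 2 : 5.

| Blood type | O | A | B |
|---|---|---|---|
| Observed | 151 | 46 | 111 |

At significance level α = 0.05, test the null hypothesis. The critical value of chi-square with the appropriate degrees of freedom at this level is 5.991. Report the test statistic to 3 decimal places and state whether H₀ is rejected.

21.373; reject

Ratio total = 11. Expected counts: 308×4/11 = 112, 308×2/11 = 56, 308×5/11 = 140.
cat         O        E   (O−E)²/E
O         151      112    13.5804
A          46       56     1.7857
B         111      140     6.0071
Sum = 21.373
df = 2. Since 21.373 > 5.991, we reject H₀.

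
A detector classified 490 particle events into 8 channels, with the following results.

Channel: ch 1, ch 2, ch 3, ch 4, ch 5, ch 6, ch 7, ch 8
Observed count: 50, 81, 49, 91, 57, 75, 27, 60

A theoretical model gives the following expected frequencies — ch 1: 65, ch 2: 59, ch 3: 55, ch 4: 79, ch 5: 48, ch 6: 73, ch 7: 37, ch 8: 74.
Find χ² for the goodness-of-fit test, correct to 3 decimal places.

21.236

cat         O        E   (O−E)²/E
ch 1       50       65     3.4615
ch 2       81       59     8.2034
ch 3       49       55     0.6545
ch 4       91       79     1.8228
ch 5       57       48     1.6875
ch 6       75       73     0.0548
ch 7       27       37     2.7027
ch 8       60       74     2.6486
Sum = 21.236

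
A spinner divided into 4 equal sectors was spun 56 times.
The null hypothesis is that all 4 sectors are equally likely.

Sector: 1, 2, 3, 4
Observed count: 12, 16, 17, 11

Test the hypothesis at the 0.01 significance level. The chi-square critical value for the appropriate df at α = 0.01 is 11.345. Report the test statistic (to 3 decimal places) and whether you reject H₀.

Expected count for each of the 4 categories: 56/4 = 14.
cat         O        E   (O−E)²/E
1          12       14     0.2857
2          16       14     0.2857
3          17       14     0.6429
4          11       14     0.6429
Sum = 1.857
df = 3. Since 1.857 < 11.345, we do not reject H₀.

1.857; do not reject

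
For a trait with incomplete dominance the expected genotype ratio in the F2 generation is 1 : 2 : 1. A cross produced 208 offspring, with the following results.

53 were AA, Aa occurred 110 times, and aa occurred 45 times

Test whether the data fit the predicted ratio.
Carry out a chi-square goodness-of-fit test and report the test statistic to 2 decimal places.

1.31

Ratio total = 4. Expected counts: 208×1/4 = 52, 208×2/4 = 104, 208×1/4 = 52.
AA: (53 − 52)²/52 = 1/52 = 0.019
Aa: (110 − 104)²/104 = 36/104 = 0.346
aa: (45 − 52)²/52 = 49/52 = 0.942
Sum = 1.31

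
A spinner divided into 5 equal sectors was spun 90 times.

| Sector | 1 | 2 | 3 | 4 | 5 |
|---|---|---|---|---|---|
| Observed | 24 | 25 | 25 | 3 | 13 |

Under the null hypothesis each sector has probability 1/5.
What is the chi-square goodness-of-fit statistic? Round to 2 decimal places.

Under H₀ each category has probability 1/5, so each expected count is 90/5 = 18.
χ² = (24−18)²/18 + (25−18)²/18 + (25−18)²/18 + (3−18)²/18 + (13−18)²/18
   = 2.000 + 2.722 + 2.722 + 12.500 + 1.389
Sum = 21.33

21.33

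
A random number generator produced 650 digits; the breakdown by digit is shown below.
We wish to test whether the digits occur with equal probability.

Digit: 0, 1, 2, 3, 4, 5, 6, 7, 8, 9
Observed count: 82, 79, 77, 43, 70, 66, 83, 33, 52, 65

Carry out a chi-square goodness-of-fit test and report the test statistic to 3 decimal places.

40.862

Under H₀ each category has probability 1/10, so each expected count is 650/10 = 65.
0: (82 − 65)²/65 = 289/65 = 4.4462
1: (79 − 65)²/65 = 196/65 = 3.0154
2: (77 − 65)²/65 = 144/65 = 2.2154
3: (43 − 65)²/65 = 484/65 = 7.4462
4: (70 − 65)²/65 = 25/65 = 0.3846
5: (66 − 65)²/65 = 1/65 = 0.0154
6: (83 − 65)²/65 = 324/65 = 4.9846
7: (33 − 65)²/65 = 1024/65 = 15.7538
8: (52 − 65)²/65 = 169/65 = 2.6000
9: (65 − 65)²/65 = 0/65 = 0.0000
Sum = 40.862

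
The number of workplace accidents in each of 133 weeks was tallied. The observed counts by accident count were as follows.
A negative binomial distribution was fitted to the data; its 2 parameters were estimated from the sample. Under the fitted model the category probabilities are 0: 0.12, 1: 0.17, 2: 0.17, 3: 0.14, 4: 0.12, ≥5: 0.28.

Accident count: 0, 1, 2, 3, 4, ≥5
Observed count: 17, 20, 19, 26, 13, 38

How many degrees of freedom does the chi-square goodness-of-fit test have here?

3

There are k = 6 categories and 2 parameters estimated from the data, so df = 6 − 1 − 2 = 3.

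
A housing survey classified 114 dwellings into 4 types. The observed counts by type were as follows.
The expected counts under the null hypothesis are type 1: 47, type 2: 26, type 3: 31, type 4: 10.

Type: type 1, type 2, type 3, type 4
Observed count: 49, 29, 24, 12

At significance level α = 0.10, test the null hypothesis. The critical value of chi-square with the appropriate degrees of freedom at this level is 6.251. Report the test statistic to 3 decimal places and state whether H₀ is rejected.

type 1: (49 − 47)²/47 = 4/47 = 0.0851
type 2: (29 − 26)²/26 = 9/26 = 0.3462
type 3: (24 − 31)²/31 = 49/31 = 1.5806
type 4: (12 − 10)²/10 = 4/10 = 0.4000
Sum = 2.412
df = 3. Since 2.412 < 6.251, we do not reject H₀.

2.412; do not reject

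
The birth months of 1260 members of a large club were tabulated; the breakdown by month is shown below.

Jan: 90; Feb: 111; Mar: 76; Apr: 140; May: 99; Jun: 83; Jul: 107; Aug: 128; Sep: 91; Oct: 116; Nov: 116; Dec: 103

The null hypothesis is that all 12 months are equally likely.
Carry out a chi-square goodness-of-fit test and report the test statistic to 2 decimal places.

36.40

Expected count for each of the 12 categories: 1260/12 = 105.
Jan: (90 − 105)²/105 = 225/105 = 2.143
Feb: (111 − 105)²/105 = 36/105 = 0.343
Mar: (76 − 105)²/105 = 841/105 = 8.010
Apr: (140 − 105)²/105 = 1225/105 = 11.667
May: (99 − 105)²/105 = 36/105 = 0.343
Jun: (83 − 105)²/105 = 484/105 = 4.610
Jul: (107 − 105)²/105 = 4/105 = 0.038
Aug: (128 − 105)²/105 = 529/105 = 5.038
Sep: (91 − 105)²/105 = 196/105 = 1.867
Oct: (116 − 105)²/105 = 121/105 = 1.152
Nov: (116 − 105)²/105 = 121/105 = 1.152
Dec: (103 − 105)²/105 = 4/105 = 0.038
Sum = 36.40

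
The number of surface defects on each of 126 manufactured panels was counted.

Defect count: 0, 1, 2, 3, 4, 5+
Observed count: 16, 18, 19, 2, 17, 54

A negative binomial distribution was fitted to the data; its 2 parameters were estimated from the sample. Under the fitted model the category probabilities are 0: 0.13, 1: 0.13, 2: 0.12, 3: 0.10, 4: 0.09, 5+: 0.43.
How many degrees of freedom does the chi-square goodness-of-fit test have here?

3

There are k = 6 categories and 2 parameters estimated from the data, so df = 6 − 1 − 2 = 3.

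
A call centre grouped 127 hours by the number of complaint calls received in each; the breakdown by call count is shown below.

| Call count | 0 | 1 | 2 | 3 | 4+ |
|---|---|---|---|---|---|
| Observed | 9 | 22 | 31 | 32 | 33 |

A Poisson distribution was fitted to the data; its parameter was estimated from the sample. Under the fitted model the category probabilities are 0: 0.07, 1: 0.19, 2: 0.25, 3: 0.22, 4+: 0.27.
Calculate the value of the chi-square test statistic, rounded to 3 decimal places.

Expected counts E_i = n·p_i: 127×0.07 = 8.89, 127×0.19 = 24.13, 127×0.25 = 31.75, 127×0.22 = 27.94, 127×0.27 = 34.29.
cat         O        E   (O−E)²/E
0           9     8.89     0.0014
1          22    24.13     0.1880
2          31    31.75     0.0177
3          32    27.94     0.5900
4+         33    34.29     0.0485
Sum = 0.846

0.846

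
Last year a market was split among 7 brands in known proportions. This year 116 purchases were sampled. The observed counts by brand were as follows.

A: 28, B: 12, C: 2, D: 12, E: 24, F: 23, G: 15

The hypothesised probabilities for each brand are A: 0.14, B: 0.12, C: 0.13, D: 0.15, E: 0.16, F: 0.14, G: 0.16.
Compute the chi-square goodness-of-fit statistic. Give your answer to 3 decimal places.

Expected counts E_i = n·p_i: 116×0.14 = 16.24, 116×0.12 = 13.92, 116×0.13 = 15.08, 116×0.15 = 17.4, 116×0.16 = 18.56, 116×0.14 = 16.24, 116×0.16 = 18.56.
cat         O        E   (O−E)²/E
A          28    16.24     8.5159
B          12    13.92     0.2648
C           2    15.08    11.3453
D          12     17.4     1.6759
E          24    18.56     1.5945
F          23    16.24     2.8139
G          15    18.56     0.6828
Sum = 26.893

26.893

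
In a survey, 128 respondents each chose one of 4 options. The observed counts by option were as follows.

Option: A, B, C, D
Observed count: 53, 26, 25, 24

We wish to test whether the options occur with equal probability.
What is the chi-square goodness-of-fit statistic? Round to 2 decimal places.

18.44

Expected count for each of the 4 categories: 128/4 = 32.
cat         O        E   (O−E)²/E
A          53       32     13.781
B          26       32      1.125
C          25       32      1.531
D          24       32      2.000
Sum = 18.44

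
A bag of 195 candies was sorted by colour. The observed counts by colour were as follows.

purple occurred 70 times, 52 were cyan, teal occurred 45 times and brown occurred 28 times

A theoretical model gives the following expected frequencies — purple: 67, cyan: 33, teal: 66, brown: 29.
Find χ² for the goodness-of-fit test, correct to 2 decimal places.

17.79

purple: (70 − 67)²/67 = 9/67 = 0.134
cyan: (52 − 33)²/33 = 361/33 = 10.939
teal: (45 − 66)²/66 = 441/66 = 6.682
brown: (28 − 29)²/29 = 1/29 = 0.034
Sum = 17.79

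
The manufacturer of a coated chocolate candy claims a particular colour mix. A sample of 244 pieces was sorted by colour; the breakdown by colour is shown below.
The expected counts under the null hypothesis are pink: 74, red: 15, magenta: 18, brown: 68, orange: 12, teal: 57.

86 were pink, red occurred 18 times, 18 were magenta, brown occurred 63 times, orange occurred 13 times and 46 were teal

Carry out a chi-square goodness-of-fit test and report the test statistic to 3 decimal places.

5.120

χ² = (86−74)²/74 + (18−15)²/15 + (18−18)²/18 + (63−68)²/68 + (13−12)²/12 + (46−57)²/57
   = 1.9459 + 0.6000 + 0.0000 + 0.3676 + 0.0833 + 2.1228
Sum = 5.120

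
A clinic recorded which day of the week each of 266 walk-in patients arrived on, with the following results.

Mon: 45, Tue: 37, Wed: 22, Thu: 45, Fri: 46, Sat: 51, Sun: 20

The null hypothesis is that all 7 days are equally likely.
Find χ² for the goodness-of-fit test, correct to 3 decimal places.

Expected count for each of the 7 categories: 266/7 = 38.
cat         O        E   (O−E)²/E
Mon        45       38     1.2895
Tue        37       38     0.0263
Wed        22       38     6.7368
Thu        45       38     1.2895
Fri        46       38     1.6842
Sat        51       38     4.4474
Sun        20       38     8.5263
Sum = 24.000

24.000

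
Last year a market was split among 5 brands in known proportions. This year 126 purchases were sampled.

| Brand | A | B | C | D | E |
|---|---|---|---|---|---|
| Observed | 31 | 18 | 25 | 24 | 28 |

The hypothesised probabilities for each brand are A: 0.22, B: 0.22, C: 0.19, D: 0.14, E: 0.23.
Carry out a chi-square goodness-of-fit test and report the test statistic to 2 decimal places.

Expected counts E_i = n·p_i: 126×0.22 = 27.72, 126×0.22 = 27.72, 126×0.19 = 23.94, 126×0.14 = 17.64, 126×0.23 = 28.98.
A: (31 − 27.72)²/27.72 = 10.7584/27.72 = 0.388
B: (18 − 27.72)²/27.72 = 94.4784/27.72 = 3.408
C: (25 − 23.94)²/23.94 = 1.1236/23.94 = 0.047
D: (24 − 17.64)²/17.64 = 40.4496/17.64 = 2.293
E: (28 − 28.98)²/28.98 = 0.9604/28.98 = 0.033
Sum = 6.17

6.17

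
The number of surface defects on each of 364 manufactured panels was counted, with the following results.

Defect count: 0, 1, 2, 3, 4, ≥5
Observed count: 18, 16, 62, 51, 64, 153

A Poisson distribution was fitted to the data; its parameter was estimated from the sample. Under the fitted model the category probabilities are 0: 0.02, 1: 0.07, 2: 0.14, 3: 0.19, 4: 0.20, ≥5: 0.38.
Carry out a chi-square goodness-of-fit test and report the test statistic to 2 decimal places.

29.09

Expected counts E_i = n·p_i: 364×0.02 = 7.28, 364×0.07 = 25.48, 364×0.14 = 50.96, 364×0.19 = 69.16, 364×0.20 = 72.8, 364×0.38 = 138.32.
χ² = (18−7.28)²/7.28 + (16−25.48)²/25.48 + (62−50.96)²/50.96 + (51−69.16)²/69.16 + (64−72.8)²/72.8 + (153−138.32)²/138.32
   = 15.785 + 3.527 + 2.392 + 4.768 + 1.064 + 1.558
Sum = 29.09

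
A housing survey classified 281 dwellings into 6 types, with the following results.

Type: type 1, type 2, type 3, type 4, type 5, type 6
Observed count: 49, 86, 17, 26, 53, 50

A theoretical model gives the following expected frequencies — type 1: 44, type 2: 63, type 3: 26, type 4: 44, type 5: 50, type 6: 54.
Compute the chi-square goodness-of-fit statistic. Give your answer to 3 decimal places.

19.920

type 1: (49 − 44)²/44 = 25/44 = 0.5682
type 2: (86 − 63)²/63 = 529/63 = 8.3968
type 3: (17 − 26)²/26 = 81/26 = 3.1154
type 4: (26 − 44)²/44 = 324/44 = 7.3636
type 5: (53 − 50)²/50 = 9/50 = 0.1800
type 6: (50 − 54)²/54 = 16/54 = 0.2963
Sum = 19.920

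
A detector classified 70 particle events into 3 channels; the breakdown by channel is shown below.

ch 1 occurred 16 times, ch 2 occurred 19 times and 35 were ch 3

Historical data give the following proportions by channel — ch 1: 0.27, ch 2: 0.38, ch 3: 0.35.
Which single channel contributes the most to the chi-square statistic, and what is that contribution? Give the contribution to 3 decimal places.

ch 3, 4.500

Expected counts E_i = n·p_i: 70×0.27 = 18.9, 70×0.38 = 26.6, 70×0.35 = 24.5.
χ² = (16−18.9)²/18.9 + (19−26.6)²/26.6 + (35−24.5)²/24.5
   = 0.4450 + 2.1714 + 4.5000
The largest term is for ch 3: 4.500.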